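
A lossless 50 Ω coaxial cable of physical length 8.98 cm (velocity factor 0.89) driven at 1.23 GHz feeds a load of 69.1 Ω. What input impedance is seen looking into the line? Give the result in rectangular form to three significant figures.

Z_in ≈ 55.6 + j16.2 Ω

λ = v/f = 0.89·c / 1.23 GHz = 0.217 m
βl = 2π·l/λ = 2π × 0.414 = 149°
tan(βl) = tan(149°) = -0.603
Z_in = Z_0·(Z_L + jZ_0·tanβl)/(Z_0 + jZ_L·tanβl)
     = 50·(69.1 − j30.1)/(50 − j41.6)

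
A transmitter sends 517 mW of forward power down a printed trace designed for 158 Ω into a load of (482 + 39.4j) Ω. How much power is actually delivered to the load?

P_delivered ≈ 383 mW

|Γ| = |(324 + j39.4)/(640 + j39.4)| = 0.509
|Γ|² = 0.259
P_refl = |Γ|²·P_inc = 134 mW, P_del = (1 − |Γ|²)·P_inc = 383 mW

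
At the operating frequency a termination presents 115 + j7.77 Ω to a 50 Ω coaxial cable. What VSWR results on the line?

Γ = (Z_L − Z_0)/(Z_L + Z_0) = (65 + j7.77)/(165 + j7.77)
|Γ| = 65.5/165 = 0.396
VSWR = (1 + |Γ|)/(1 − |Γ|) = 1.4/0.604

VSWR ≈ 2.31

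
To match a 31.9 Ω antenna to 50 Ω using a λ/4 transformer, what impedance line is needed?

Z_qwt ≈ 39.9 Ω

Z_qwt = √(Z_0·R_L) = √(50 × 31.9) = √1595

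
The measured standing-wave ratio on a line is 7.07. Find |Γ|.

|Γ| ≈ 0.752

|Γ| = (S − 1)/(S + 1) = (7.07 − 1)/(7.07 + 1) = 6.07/8.07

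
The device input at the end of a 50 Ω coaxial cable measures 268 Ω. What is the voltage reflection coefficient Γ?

Γ = (Z_L − Z_0)/(Z_L + Z_0) = (268 − 50)/(268 + 50) = 218/318

Γ = 0.686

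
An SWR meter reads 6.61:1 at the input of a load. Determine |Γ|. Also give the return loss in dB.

|Γ| = (S − 1)/(S + 1) = (6.61 − 1)/(6.61 + 1) = 5.61/7.61
RL = −20·log₁₀|Γ| = −20·log₁₀(0.737)

|Γ| ≈ 0.737; return loss ≈ 2.65 dB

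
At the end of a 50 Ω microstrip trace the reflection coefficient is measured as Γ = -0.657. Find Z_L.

Z_L = Z_0·(1 + Γ)/(1 − Γ) = 50·(0.343)/(1.66)

Z_L ≈ 10.4 Ω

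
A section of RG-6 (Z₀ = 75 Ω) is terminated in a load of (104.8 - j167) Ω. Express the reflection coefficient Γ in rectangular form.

Γ ≈ 0.552 − j0.416

Γ = (Z_L − Z_0)/(Z_L + Z_0) = (29.8 − j167)/(179.8 − j167)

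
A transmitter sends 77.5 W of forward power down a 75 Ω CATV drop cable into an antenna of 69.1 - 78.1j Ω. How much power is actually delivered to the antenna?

P_delivered ≈ 59.8 W

|Γ| = |(-5.9 − j78.1)/(144.1 − j78.1)| = 0.478
|Γ|² = 0.228
P_refl = |Γ|²·P_inc = 17.7 W, P_del = (1 − |Γ|²)·P_inc = 59.8 W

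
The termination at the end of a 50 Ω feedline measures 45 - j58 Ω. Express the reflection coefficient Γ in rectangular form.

Γ = (Z_L − Z_0)/(Z_L + Z_0) = (-5 − j58)/(95 − j58)

Γ ≈ 0.233 − j0.468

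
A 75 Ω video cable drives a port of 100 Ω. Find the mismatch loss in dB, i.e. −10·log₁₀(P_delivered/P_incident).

Γ = (100 − 75)/(100 + 75) = 0.143
|Γ|² = 0.0204, so P_del/P_inc = 1 − |Γ|² = 0.98
ML = −10·log₁₀(1 − |Γ|²)

mismatch loss ≈ 0.0895 dB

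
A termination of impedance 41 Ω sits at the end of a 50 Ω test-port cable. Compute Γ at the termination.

Γ = -0.0989

Γ = (Z_L − Z_0)/(Z_L + Z_0) = (41 − 50)/(41 + 50) = -9/91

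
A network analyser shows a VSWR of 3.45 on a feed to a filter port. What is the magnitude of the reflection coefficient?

|Γ| ≈ 0.551

|Γ| = (S − 1)/(S + 1) = (3.45 − 1)/(3.45 + 1) = 2.45/4.45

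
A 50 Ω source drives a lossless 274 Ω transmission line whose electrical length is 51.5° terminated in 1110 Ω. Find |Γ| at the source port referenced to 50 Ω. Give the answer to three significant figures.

tan(βl) = 1.26
Z_in = Z_0·(Z_L + jZ_0·tanβl)/(Z_0 + jZ_L·tanβl) = 106 − j197 Ω
Γ_s = (Z_in − Z_s)/(Z_in + Z_s) = (56.3 − j197)/(156 − j197), |Γ_s| = 0.815

|Γ| ≈ 0.815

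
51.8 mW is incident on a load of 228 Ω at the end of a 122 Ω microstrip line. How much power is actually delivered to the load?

Γ = (228 − 122)/(228 + 122) = 0.303
|Γ|² = 0.0917
P_refl = |Γ|²·P_inc = 4.75 mW, P_del = (1 − |Γ|²)·P_inc = 47 mW

P_delivered ≈ 47 mW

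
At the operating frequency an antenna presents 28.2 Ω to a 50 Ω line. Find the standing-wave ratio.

VSWR ≈ 1.77

Γ = (28.2 − 50)/(28.2 + 50) = -0.279
VSWR = (1 + 0.279)/(1 − 0.279)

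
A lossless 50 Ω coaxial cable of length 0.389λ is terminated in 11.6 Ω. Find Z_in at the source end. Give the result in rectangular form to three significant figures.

Z_in ≈ 19 − j38.2 Ω

βl = 2π × 0.389 = 140°
tan(βl) = tan(140°) = -0.838
Z_in = Z_0·(Z_L + jZ_0·tanβl)/(Z_0 + jZ_L·tanβl)
     = 50·(11.6 − j41.9)/(50 − j9.72)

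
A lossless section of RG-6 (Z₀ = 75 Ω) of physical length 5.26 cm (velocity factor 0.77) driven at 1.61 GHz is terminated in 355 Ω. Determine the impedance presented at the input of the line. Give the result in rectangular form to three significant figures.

λ = v/f = 0.77·c / 1.61 GHz = 0.143 m
βl = 2π·l/λ = 2π × 0.367 = 132°
tan(βl) = tan(132°) = -1.11
Z_in = Z_0·(Z_L + jZ_0·tanβl)/(Z_0 + jZ_L·tanβl)
     = 75·(355 − j83.4)/(75 − j395)

Z_in ≈ 27.7 + j62.2 Ω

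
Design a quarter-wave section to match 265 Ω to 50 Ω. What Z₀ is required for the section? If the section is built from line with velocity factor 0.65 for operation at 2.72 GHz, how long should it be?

Z_qwt = √(Z_0·R_L) = √(50 × 265) = √13250
λ = 0.65·c/f = 0.0717 m, so l = λ/4 = 0.0179 m

Z_qwt ≈ 115 Ω; length ≈ 1.79 cm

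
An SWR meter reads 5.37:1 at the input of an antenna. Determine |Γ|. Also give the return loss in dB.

|Γ| = (S − 1)/(S + 1) = (5.37 − 1)/(5.37 + 1) = 4.37/6.37
RL = −20·log₁₀|Γ| = −20·log₁₀(0.686)

|Γ| ≈ 0.686; return loss ≈ 3.27 dB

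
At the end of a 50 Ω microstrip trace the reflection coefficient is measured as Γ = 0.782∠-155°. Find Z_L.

Z_L = Z_0·(1 + Γ)/(1 − Γ) = 50·(0.291 − j0.33)/(1.71 + j0.33)

Z_L ≈ 6.41 − j10.9 Ω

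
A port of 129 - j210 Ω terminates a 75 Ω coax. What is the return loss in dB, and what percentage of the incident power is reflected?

Γ = (54 − j210)/(204 − j210), |Γ| = 0.741
RL = −20·log₁₀(0.741) = 2.61 dB
P_refl/P_inc = |Γ|² = 0.549

RL ≈ 2.61 dB; 54.9% of incident power reflected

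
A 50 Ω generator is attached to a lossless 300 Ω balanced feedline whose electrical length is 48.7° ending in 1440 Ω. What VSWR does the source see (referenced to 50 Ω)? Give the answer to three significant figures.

VSWR ≈ 13.6

tan(βl) = 1.14
Z_in = Z_0·(Z_L + jZ_0·tanβl)/(Z_0 + jZ_L·tanβl) = 107 − j244 Ω
Γ_s = (Z_in − Z_s)/(Z_in + Z_s) = (57.1 − j244)/(157 − j244), |Γ_s| = 0.863
VSWR = (1 + |Γ_s|)/(1 − |Γ_s|)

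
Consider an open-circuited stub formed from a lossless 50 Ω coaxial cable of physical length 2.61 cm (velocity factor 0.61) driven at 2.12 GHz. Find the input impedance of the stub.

Z_in ≈ +j17.1 Ω

λ = v/f = 0.61·c / 2.12 GHz = 0.0863 m
βl = 2π·l/λ = 2π × 0.302 = 109°
tan(βl) = -2.93
For an open-circuited stub, Z_in = −jZ_0·cot(βl) = −jZ_0/tan(βl)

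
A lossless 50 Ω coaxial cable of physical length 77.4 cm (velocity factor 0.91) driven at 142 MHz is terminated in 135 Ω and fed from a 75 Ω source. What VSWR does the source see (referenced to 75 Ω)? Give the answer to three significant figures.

λ = v/f = 0.91·c / 142 MHz = 1.92 m
βl = 2π·l/λ = 2π × 0.403 = 145°
tan(βl) = -0.702
Z_in = Z_0·(Z_L + jZ_0·tanβl)/(Z_0 + jZ_L·tanβl) = 43.9 + j48.1 Ω
Γ_s = (Z_in − Z_s)/(Z_in + Z_s) = (-31.1 + j48.1)/(119 + j48.1), |Γ_s| = 0.447
VSWR = (1 + |Γ_s|)/(1 − |Γ_s|)

VSWR ≈ 2.61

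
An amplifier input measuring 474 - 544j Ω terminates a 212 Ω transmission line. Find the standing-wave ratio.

VSWR ≈ 5.44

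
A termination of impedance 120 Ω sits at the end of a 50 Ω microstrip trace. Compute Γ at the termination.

Γ = 0.412

Γ = (Z_L − Z_0)/(Z_L + Z_0) = (120 − 50)/(120 + 50) = 70/170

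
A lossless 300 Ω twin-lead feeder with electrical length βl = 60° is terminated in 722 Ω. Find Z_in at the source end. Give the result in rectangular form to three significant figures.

Z_in ≈ 157 − j136 Ω

tan(βl) = tan(60°) = 1.73
Z_in = Z_0·(Z_L + jZ_0·tanβl)/(Z_0 + jZ_L·tanβl)
     = 300·(722 + j520)/(300 + j1250)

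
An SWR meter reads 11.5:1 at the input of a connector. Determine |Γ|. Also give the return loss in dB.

|Γ| ≈ 0.84; return loss ≈ 1.51 dB

|Γ| = (S − 1)/(S + 1) = (11.5 − 1)/(11.5 + 1) = 10.5/12.5
RL = −20·log₁₀|Γ| = −20·log₁₀(0.84)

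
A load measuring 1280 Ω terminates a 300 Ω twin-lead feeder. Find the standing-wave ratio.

Γ = (1280 − 300)/(1280 + 300) = 0.62
VSWR = (1 + 0.62)/(1 − 0.62)

VSWR ≈ 4.27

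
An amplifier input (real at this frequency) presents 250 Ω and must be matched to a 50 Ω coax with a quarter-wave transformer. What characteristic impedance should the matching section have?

Z_qwt = √(Z_0·R_L) = √(50 × 250) = √12500

Z_qwt ≈ 112 Ω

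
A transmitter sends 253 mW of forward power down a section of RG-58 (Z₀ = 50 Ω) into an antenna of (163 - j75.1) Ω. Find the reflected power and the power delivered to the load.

P_reflected ≈ 91.3 mW; P_delivered ≈ 162 mW

|Γ| = |(113 − j75.1)/(213 − j75.1)| = 0.601
|Γ|² = 0.361
P_refl = |Γ|²·P_inc = 91.3 mW, P_del = (1 − |Γ|²)·P_inc = 162 mW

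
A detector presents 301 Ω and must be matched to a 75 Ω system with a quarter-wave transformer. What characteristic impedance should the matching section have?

Z_qwt = √(Z_0·R_L) = √(75 × 301) = √22580

Z_qwt ≈ 150 Ω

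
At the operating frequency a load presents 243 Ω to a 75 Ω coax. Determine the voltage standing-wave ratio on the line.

VSWR ≈ 3.24

Γ = (243 − 75)/(243 + 75) = 0.528
VSWR = (1 + 0.528)/(1 − 0.528)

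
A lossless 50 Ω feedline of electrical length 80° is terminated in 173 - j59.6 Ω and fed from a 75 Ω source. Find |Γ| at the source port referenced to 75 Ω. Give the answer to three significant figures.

|Γ| ≈ 0.707

tan(βl) = 5.67
Z_in = Z_0·(Z_L + jZ_0·tanβl)/(Z_0 + jZ_L·tanβl) = 12.9 − j3.72 Ω
Γ_s = (Z_in − Z_s)/(Z_in + Z_s) = (-62.1 − j3.72)/(87.9 − j3.72), |Γ_s| = 0.707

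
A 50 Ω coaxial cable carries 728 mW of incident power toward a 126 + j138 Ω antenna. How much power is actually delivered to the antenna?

|Γ| = |(76 + j138)/(176 + j138)| = 0.704
|Γ|² = 0.496
P_refl = |Γ|²·P_inc = 361 mW, P_del = (1 − |Γ|²)·P_inc = 367 mW

P_delivered ≈ 367 mW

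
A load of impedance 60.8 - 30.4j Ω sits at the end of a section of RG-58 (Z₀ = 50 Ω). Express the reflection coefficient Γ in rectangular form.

Γ ≈ 0.161 − j0.23

Γ = (Z_L − Z_0)/(Z_L + Z_0) = (10.8 − j30.4)/(110.8 − j30.4)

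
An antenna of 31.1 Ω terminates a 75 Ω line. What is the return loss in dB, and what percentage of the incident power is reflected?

RL ≈ 7.67 dB; 17.1% of incident power reflected

Γ = (31.1 − 75)/(31.1 + 75) = -0.414
RL = −20·log₁₀(0.414) = 7.67 dB
P_refl/P_inc = |Γ|² = 0.171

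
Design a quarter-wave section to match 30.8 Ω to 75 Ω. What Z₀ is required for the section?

Z_qwt ≈ 48.1 Ω

Z_qwt = √(Z_0·R_L) = √(75 × 30.8) = √2310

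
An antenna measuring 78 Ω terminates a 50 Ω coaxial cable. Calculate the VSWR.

VSWR ≈ 1.56

Γ = (78 − 50)/(78 + 50) = 0.219
VSWR = (1 + 0.219)/(1 − 0.219)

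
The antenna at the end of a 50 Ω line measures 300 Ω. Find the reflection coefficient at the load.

Γ = 0.714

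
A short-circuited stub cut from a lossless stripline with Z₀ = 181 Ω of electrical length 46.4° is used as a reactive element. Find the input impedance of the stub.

tan(βl) = 1.05
For a short-circuited stub, Z_in = jZ_0·tan(βl)

Z_in ≈ +j190 Ω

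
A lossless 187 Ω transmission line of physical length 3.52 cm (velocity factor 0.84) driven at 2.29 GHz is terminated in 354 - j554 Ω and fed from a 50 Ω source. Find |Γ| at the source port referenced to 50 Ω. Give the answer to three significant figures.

λ = v/f = 0.84·c / 2.29 GHz = 0.11 m
βl = 2π·l/λ = 2π × 0.32 = 115°
tan(βl) = -2.13
Z_in = Z_0·(Z_L + jZ_0·tanβl)/(Z_0 + jZ_L·tanβl) = 44.1 + j146 Ω
Γ_s = (Z_in − Z_s)/(Z_in + Z_s) = (-5.91 + j146)/(94.1 + j146), |Γ_s| = 0.841

|Γ| ≈ 0.841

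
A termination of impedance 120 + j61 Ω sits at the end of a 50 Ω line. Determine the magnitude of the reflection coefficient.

|Γ| ≈ 0.514

Γ = (Z_L − Z_0)/(Z_L + Z_0) = (70 + j61)/(170 + j61)
|Γ| = 92.8/181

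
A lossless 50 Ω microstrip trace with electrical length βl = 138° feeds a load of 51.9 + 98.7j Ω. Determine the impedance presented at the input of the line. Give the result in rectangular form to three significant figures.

Z_in ≈ 10.9 + j23 Ω

tan(βl) = tan(138°) = -0.9
Z_in = Z_0·(Z_L + jZ_0·tanβl)/(Z_0 + jZ_L·tanβl)
     = 50·(51.9 + j53.7)/(139 − j46.7)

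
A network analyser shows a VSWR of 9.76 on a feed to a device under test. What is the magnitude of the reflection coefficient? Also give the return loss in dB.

|Γ| = (S − 1)/(S + 1) = (9.76 − 1)/(9.76 + 1) = 8.76/10.8
RL = −20·log₁₀|Γ| = −20·log₁₀(0.814)

|Γ| ≈ 0.814; return loss ≈ 1.79 dB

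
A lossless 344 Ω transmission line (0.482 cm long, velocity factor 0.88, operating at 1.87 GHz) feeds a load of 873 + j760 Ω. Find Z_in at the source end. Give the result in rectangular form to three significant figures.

Z_in ≈ 1590 − j86.4 Ω

λ = v/f = 0.88·c / 1.87 GHz = 0.141 m
βl = 2π·l/λ = 2π × 0.0341 = 12.3°
tan(βl) = tan(12.3°) = 0.218
Z_in = Z_0·(Z_L + jZ_0·tanβl)/(Z_0 + jZ_L·tanβl)
     = 344·(873 + j835)/(178 + j190)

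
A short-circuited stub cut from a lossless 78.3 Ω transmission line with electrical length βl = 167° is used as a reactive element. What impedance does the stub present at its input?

tan(βl) = -0.231
For a short-circuited stub, Z_in = jZ_0·tan(βl)

Z_in ≈ −j18.1 Ω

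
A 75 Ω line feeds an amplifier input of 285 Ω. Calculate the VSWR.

VSWR ≈ 3.8

For a purely resistive load, VSWR = R_L/Z_0 or Z_0/R_L (whichever > 1) = 285/75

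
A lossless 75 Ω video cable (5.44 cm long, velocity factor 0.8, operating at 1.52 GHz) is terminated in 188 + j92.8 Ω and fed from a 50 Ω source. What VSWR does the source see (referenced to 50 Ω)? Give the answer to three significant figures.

λ = v/f = 0.8·c / 1.52 GHz = 0.158 m
βl = 2π·l/λ = 2π × 0.345 = 124°
tan(βl) = -1.48
Z_in = Z_0·(Z_L + jZ_0·tanβl)/(Z_0 + jZ_L·tanβl) = 27.5 + j29.6 Ω
Γ_s = (Z_in − Z_s)/(Z_in + Z_s) = (-22.5 + j29.6)/(77.5 + j29.6), |Γ_s| = 0.448
VSWR = (1 + |Γ_s|)/(1 − |Γ_s|)

VSWR ≈ 2.62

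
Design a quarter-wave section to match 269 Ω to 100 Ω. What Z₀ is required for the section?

Z_qwt ≈ 164 Ω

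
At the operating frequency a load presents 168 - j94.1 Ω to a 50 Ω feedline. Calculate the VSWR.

VSWR ≈ 4.49

Γ = (Z_L − Z_0)/(Z_L + Z_0) = (118 − j94.1)/(218 − j94.1)
|Γ| = 151/237 = 0.636
VSWR = (1 + |Γ|)/(1 − |Γ|) = 1.64/0.364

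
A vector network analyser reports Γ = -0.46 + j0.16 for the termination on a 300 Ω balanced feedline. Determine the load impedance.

Z_L = Z_0·(1 + Γ)/(1 − Γ) = 300·(0.54 + j0.16)/(1.46 − j0.16)

Z_L ≈ 106 + j44.5 Ω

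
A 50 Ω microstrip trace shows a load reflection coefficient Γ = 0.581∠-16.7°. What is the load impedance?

Z_L = Z_0·(1 + Γ)/(1 − Γ) = 50·(1.56 − j0.167)/(0.444 + j0.167)

Z_L ≈ 147 − j74.3 Ω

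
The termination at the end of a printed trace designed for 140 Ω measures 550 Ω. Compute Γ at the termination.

Γ = 0.594

Γ = (Z_L − Z_0)/(Z_L + Z_0) = (550 − 140)/(550 + 140) = 410/690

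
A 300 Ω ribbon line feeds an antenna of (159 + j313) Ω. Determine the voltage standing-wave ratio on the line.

Γ = (Z_L − Z_0)/(Z_L + Z_0) = (-141 + j313)/(459 + j313)
|Γ| = 343/556 = 0.618
VSWR = (1 + |Γ|)/(1 − |Γ|) = 1.62/0.382

VSWR ≈ 4.23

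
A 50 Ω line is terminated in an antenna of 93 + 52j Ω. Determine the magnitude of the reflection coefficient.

Γ = (Z_L − Z_0)/(Z_L + Z_0) = (43 + j52)/(143 + j52)
|Γ| = 67.5/152

|Γ| ≈ 0.443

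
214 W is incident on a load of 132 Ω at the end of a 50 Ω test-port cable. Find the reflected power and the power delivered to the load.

Γ = (132 − 50)/(132 + 50) = 0.451
|Γ|² = 0.203
P_refl = |Γ|²·P_inc = 43.4 W, P_del = (1 − |Γ|²)·P_inc = 171 W

P_reflected ≈ 43.4 W; P_delivered ≈ 171 W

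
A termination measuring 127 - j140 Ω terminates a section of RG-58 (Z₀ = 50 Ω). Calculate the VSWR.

VSWR ≈ 5.85

Γ = (Z_L − Z_0)/(Z_L + Z_0) = (77 − j140)/(177 − j140)
|Γ| = 160/226 = 0.708
VSWR = (1 + |Γ|)/(1 − |Γ|) = 1.71/0.292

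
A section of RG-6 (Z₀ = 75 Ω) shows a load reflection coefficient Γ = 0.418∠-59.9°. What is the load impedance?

Z_L ≈ 81.9 − j71.8 Ω

Z_L = Z_0·(1 + Γ)/(1 − Γ) = 75·(1.21 − j0.362)/(0.79 + j0.362)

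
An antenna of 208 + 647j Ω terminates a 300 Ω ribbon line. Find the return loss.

RL ≈ 2 dB

Γ = (-92 + j647)/(508 + j647), |Γ| = 0.794
RL = −20·log₁₀|Γ| = −20·log₁₀(0.794)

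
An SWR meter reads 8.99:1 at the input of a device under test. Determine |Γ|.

|Γ| ≈ 0.8

|Γ| = (S − 1)/(S + 1) = (8.99 − 1)/(8.99 + 1) = 7.99/9.99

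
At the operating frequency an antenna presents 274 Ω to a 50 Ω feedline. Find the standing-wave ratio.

VSWR ≈ 5.48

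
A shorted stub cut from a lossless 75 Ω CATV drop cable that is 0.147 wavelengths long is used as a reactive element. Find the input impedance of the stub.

Z_in ≈ +j99.2 Ω

βl = 2π × 0.147 = 52.9°
tan(βl) = 1.32
For a shorted stub, Z_in = jZ_0·tan(βl)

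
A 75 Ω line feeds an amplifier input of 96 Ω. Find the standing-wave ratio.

Γ = (96 − 75)/(96 + 75) = 0.123
VSWR = (1 + 0.123)/(1 − 0.123)

VSWR ≈ 1.28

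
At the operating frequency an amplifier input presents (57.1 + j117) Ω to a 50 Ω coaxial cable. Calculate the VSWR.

Γ = (Z_L − Z_0)/(Z_L + Z_0) = (7.1 + j117)/(107.1 + j117)
|Γ| = 117/159 = 0.739
VSWR = (1 + |Γ|)/(1 − |Γ|) = 1.74/0.261

VSWR ≈ 6.66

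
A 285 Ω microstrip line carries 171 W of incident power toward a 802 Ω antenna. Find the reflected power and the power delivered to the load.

Γ = (802 − 285)/(802 + 285) = 0.476
|Γ|² = 0.226
P_refl = |Γ|²·P_inc = 38.7 W, P_del = (1 − |Γ|²)·P_inc = 132 W

P_reflected ≈ 38.7 W; P_delivered ≈ 132 W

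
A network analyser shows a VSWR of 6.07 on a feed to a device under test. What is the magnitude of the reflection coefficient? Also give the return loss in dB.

|Γ| = (S − 1)/(S + 1) = (6.07 − 1)/(6.07 + 1) = 5.07/7.07
RL = −20·log₁₀|Γ| = −20·log₁₀(0.717)

|Γ| ≈ 0.717; return loss ≈ 2.89 dB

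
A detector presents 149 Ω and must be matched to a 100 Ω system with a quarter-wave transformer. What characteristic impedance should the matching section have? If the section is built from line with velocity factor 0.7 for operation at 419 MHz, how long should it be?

Z_qwt ≈ 122 Ω; length ≈ 12.5 cm

Z_qwt = √(Z_0·R_L) = √(100 × 149) = √14900
λ = 0.7·c/f = 0.501 m, so l = λ/4 = 0.125 m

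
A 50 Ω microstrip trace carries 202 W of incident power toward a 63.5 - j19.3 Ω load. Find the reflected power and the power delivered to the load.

P_reflected ≈ 8.45 W; P_delivered ≈ 194 W

|Γ| = |(13.5 − j19.3)/(113.5 − j19.3)| = 0.205
|Γ|² = 0.0419
P_refl = |Γ|²·P_inc = 8.45 W, P_del = (1 − |Γ|²)·P_inc = 194 W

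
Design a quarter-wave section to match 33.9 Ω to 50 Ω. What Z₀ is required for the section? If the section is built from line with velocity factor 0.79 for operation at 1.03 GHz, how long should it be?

Z_qwt ≈ 41.2 Ω; length ≈ 5.75 cm

Z_qwt = √(Z_0·R_L) = √(50 × 33.9) = √1695
λ = 0.79·c/f = 0.23 m, so l = λ/4 = 0.0575 m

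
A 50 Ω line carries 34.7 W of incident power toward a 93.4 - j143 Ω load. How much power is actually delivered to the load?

|Γ| = |(43.4 − j143)/(143.4 − j143)| = 0.738
|Γ|² = 0.545
P_refl = |Γ|²·P_inc = 18.9 W, P_del = (1 − |Γ|²)·P_inc = 15.8 W

P_delivered ≈ 15.8 W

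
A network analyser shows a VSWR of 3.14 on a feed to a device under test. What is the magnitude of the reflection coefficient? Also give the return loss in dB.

|Γ| = (S − 1)/(S + 1) = (3.14 − 1)/(3.14 + 1) = 2.14/4.14
RL = −20·log₁₀|Γ| = −20·log₁₀(0.517)

|Γ| ≈ 0.517; return loss ≈ 5.73 dB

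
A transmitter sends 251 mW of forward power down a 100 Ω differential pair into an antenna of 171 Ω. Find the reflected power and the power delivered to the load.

Γ = (171 − 100)/(171 + 100) = 0.262
|Γ|² = 0.0686
P_refl = |Γ|²·P_inc = 17.2 mW, P_del = (1 − |Γ|²)·P_inc = 234 mW

P_reflected ≈ 17.2 mW; P_delivered ≈ 234 mW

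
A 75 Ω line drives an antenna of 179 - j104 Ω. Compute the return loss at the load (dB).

Γ = (104 − j104)/(254 − j104), |Γ| = 0.536
RL = −20·log₁₀|Γ| = −20·log₁₀(0.536)

RL ≈ 5.42 dB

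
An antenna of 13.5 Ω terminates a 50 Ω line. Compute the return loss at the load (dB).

Γ = (13.5 − 50)/(13.5 + 50) = -0.575
RL = −20·log₁₀|Γ| = −20·log₁₀(0.575)

RL ≈ 4.81 dB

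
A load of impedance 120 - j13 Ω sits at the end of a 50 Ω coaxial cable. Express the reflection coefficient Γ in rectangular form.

Γ = (Z_L − Z_0)/(Z_L + Z_0) = (70 − j13)/(170 − j13)

Γ ≈ 0.415 − j0.0447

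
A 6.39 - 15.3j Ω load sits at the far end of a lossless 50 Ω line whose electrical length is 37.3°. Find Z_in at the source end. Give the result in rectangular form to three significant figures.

tan(βl) = tan(37.3°) = 0.762
Z_in = Z_0·(Z_L + jZ_0·tanβl)/(Z_0 + jZ_L·tanβl)
     = 50·(6.39 + j22.8)/(61.7 + j4.87)

Z_in ≈ 6.6 + j18 Ω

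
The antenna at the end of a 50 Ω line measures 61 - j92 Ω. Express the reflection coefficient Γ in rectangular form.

Γ ≈ 0.466 − j0.443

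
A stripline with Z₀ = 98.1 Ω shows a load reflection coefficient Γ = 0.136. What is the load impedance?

Z_L ≈ 129 Ω

Z_L = Z_0·(1 + Γ)/(1 − Γ) = 98.1·(1.14)/(0.864)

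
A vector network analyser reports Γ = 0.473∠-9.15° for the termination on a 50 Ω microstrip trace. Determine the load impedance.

Z_L ≈ 134 − j26 Ω

Z_L = Z_0·(1 + Γ)/(1 − Γ) = 50·(1.47 − j0.0752)/(0.533 + j0.0752)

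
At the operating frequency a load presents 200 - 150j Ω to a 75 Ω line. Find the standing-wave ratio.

Γ = (Z_L − Z_0)/(Z_L + Z_0) = (125 − j150)/(275 − j150)
|Γ| = 195/313 = 0.623
VSWR = (1 + |Γ|)/(1 − |Γ|) = 1.62/0.377

VSWR ≈ 4.31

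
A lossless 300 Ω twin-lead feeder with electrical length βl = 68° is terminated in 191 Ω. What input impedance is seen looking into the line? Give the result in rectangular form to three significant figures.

Z_in ≈ 391 + j127 Ω

tan(βl) = tan(68°) = 2.48
Z_in = Z_0·(Z_L + jZ_0·tanβl)/(Z_0 + jZ_L·tanβl)
     = 300·(191 + j743)/(300 + j473)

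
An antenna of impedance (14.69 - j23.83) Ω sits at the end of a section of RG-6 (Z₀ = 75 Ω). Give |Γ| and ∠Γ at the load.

Γ = (Z_L − Z_0)/(Z_L + Z_0) = (-60.31 − j23.83)/(89.69 − j23.83)
|Γ| = 64.8/92.8 = 0.699

Γ ≈ 0.699 ∠ -144°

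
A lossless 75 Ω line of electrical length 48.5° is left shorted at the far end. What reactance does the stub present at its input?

tan(βl) = 1.13
For a shorted stub, Z_in = jZ_0·tan(βl)

X_in ≈ 84.8 Ω (inductive)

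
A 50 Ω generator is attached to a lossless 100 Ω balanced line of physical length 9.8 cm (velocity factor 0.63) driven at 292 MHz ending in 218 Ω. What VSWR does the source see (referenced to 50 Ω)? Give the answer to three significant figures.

λ = v/f = 0.63·c / 292 MHz = 0.647 m
βl = 2π·l/λ = 2π × 0.151 = 54.5°
tan(βl) = 1.4
Z_in = Z_0·(Z_L + jZ_0·tanβl)/(Z_0 + jZ_L·tanβl) = 62.5 − j50.9 Ω
Γ_s = (Z_in − Z_s)/(Z_in + Z_s) = (12.5 − j50.9)/(113 − j50.9), |Γ_s| = 0.424
VSWR = (1 + |Γ_s|)/(1 − |Γ_s|)

VSWR ≈ 2.47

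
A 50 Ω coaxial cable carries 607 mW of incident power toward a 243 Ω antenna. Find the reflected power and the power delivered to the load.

P_reflected ≈ 263 mW; P_delivered ≈ 344 mW

Γ = (243 − 50)/(243 + 50) = 0.659
|Γ|² = 0.434
P_refl = |Γ|²·P_inc = 263 mW, P_del = (1 − |Γ|²)·P_inc = 344 mW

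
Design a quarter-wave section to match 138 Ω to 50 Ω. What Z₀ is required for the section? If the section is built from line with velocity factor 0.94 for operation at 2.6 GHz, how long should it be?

Z_qwt ≈ 83.1 Ω; length ≈ 2.71 cm

Z_qwt = √(Z_0·R_L) = √(50 × 138) = √6900
λ = 0.94·c/f = 0.108 m, so l = λ/4 = 0.0271 m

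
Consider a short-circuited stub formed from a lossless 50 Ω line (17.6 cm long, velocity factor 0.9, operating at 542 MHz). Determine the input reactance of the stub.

λ = v/f = 0.9·c / 542 MHz = 0.498 m
βl = 2π·l/λ = 2π × 0.353 = 127°
tan(βl) = -1.32
For a short-circuited stub, Z_in = jZ_0·tan(βl)

X_in ≈ -65.9 Ω (capacitive)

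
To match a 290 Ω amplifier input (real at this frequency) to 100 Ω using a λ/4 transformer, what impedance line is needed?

Z_qwt = √(Z_0·R_L) = √(100 × 290) = √29000

Z_qwt ≈ 170 Ω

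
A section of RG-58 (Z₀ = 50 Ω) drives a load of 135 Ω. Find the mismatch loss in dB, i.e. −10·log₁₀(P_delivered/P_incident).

mismatch loss ≈ 1.03 dB

Γ = (135 − 50)/(135 + 50) = 0.459
|Γ|² = 0.211, so P_del/P_inc = 1 − |Γ|² = 0.789
ML = −10·log₁₀(1 − |Γ|²)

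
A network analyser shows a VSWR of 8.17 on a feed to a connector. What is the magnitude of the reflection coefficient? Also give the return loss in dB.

|Γ| ≈ 0.782; return loss ≈ 2.14 dB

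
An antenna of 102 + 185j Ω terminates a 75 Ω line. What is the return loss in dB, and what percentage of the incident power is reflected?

RL ≈ 2.73 dB; 53.3% of incident power reflected

Γ = (27 + j185)/(177 + j185), |Γ| = 0.73
RL = −20·log₁₀(0.73) = 2.73 dB
P_refl/P_inc = |Γ|² = 0.533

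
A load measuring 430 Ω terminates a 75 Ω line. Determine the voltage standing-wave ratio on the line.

VSWR ≈ 5.73

Γ = (430 − 75)/(430 + 75) = 0.703
VSWR = (1 + 0.703)/(1 − 0.703)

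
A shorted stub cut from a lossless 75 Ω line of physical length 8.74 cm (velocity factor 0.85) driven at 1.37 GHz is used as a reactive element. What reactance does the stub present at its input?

λ = v/f = 0.85·c / 1.37 GHz = 0.186 m
βl = 2π·l/λ = 2π × 0.47 = 169°
tan(βl) = -0.194
For a shorted stub, Z_in = jZ_0·tan(βl)

X_in ≈ -14.5 Ω (capacitive)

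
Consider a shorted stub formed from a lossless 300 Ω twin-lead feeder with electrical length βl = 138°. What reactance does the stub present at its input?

X_in ≈ -270 Ω (capacitive)

tan(βl) = -0.9
For a shorted stub, Z_in = jZ_0·tan(βl)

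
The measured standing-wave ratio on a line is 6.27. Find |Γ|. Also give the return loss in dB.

|Γ| = (S − 1)/(S + 1) = (6.27 − 1)/(6.27 + 1) = 5.27/7.27
RL = −20·log₁₀|Γ| = −20·log₁₀(0.725)

|Γ| ≈ 0.725; return loss ≈ 2.79 dB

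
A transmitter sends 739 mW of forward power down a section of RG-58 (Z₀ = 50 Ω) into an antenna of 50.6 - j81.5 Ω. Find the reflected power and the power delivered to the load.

|Γ| = |(0.6 − j81.5)/(100.6 − j81.5)| = 0.63
|Γ|² = 0.396
P_refl = |Γ|²·P_inc = 293 mW, P_del = (1 − |Γ|²)·P_inc = 446 mW

P_reflected ≈ 293 mW; P_delivered ≈ 446 mW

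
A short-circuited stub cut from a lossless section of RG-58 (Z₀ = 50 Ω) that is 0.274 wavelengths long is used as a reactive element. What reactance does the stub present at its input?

βl = 2π × 0.274 = 98.6°
tan(βl) = -6.58
For a short-circuited stub, Z_in = jZ_0·tan(βl)

X_in ≈ -329 Ω (capacitive)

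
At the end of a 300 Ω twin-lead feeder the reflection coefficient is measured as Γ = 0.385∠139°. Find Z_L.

Z_L = Z_0·(1 + Γ)/(1 − Γ) = 300·(0.709 + j0.253)/(1.29 − j0.253)

Z_L ≈ 148 + j87.6 Ω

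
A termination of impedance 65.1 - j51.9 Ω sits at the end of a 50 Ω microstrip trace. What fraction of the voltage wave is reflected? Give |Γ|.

|Γ| ≈ 0.428

Γ = (Z_L − Z_0)/(Z_L + Z_0) = (15.1 − j51.9)/(115.1 − j51.9)
|Γ| = 54.1/126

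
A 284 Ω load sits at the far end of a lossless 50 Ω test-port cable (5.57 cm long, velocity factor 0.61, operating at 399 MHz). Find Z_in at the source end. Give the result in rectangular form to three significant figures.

Z_in ≈ 17.8 − j49 Ω

λ = v/f = 0.61·c / 399 MHz = 0.459 m
βl = 2π·l/λ = 2π × 0.121 = 43.7°
tan(βl) = tan(43.7°) = 0.956
Z_in = Z_0·(Z_L + jZ_0·tanβl)/(Z_0 + jZ_L·tanβl)
     = 50·(284 + j47.8)/(50 + j272)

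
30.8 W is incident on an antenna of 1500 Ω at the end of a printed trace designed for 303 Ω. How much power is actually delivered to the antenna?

P_delivered ≈ 17.2 W

Γ = (1500 − 303)/(1500 + 303) = 0.664
|Γ|² = 0.441
P_refl = |Γ|²·P_inc = 13.6 W, P_del = (1 − |Γ|²)·P_inc = 17.2 W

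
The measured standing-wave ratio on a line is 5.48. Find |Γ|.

|Γ| ≈ 0.691

|Γ| = (S − 1)/(S + 1) = (5.48 − 1)/(5.48 + 1) = 4.48/6.48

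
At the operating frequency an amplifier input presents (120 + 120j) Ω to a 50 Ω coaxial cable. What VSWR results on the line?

Γ = (Z_L − Z_0)/(Z_L + Z_0) = (70 + j120)/(170 + j120)
|Γ| = 139/208 = 0.668
VSWR = (1 + |Γ|)/(1 − |Γ|) = 1.67/0.332

VSWR ≈ 5.02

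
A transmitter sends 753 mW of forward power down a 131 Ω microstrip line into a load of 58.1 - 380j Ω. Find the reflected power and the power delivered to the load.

|Γ| = |(-72.9 − j380)/(189.1 − j380)| = 0.912
|Γ|² = 0.831
P_refl = |Γ|²·P_inc = 626 mW, P_del = (1 − |Γ|²)·P_inc = 127 mW

P_reflected ≈ 626 mW; P_delivered ≈ 127 mW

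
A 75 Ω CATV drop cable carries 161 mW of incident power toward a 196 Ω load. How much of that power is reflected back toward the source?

P_reflected ≈ 32.1 mW

Γ = (196 − 75)/(196 + 75) = 0.446
|Γ|² = 0.199
P_refl = |Γ|²·P_inc = 32.1 mW, P_del = (1 − |Γ|²)·P_inc = 129 mW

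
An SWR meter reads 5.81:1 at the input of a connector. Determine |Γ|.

|Γ| ≈ 0.706

|Γ| = (S − 1)/(S + 1) = (5.81 − 1)/(5.81 + 1) = 4.81/6.81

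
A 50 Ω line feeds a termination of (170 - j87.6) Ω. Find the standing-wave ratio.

VSWR ≈ 4.37

Γ = (Z_L − Z_0)/(Z_L + Z_0) = (120 − j87.6)/(220 − j87.6)
|Γ| = 149/237 = 0.627
VSWR = (1 + |Γ|)/(1 − |Γ|) = 1.63/0.373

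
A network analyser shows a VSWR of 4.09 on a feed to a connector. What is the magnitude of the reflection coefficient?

|Γ| ≈ 0.607

|Γ| = (S − 1)/(S + 1) = (4.09 − 1)/(4.09 + 1) = 3.09/5.09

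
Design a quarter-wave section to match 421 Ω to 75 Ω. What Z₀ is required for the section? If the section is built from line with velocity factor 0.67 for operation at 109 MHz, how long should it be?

Z_qwt ≈ 178 Ω; length ≈ 46.1 cm

Z_qwt = √(Z_0·R_L) = √(75 × 421) = √31580
λ = 0.67·c/f = 1.84 m, so l = λ/4 = 0.461 m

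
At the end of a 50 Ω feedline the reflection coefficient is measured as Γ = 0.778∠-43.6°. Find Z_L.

Z_L ≈ 41.2 − j112 Ω

Z_L = Z_0·(1 + Γ)/(1 − Γ) = 50·(1.56 − j0.537)/(0.437 + j0.537)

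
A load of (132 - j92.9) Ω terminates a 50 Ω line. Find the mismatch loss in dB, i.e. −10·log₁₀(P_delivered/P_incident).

Γ = (82 − j92.9)/(182 − j92.9), |Γ| = 0.606
|Γ|² = 0.368, so P_del/P_inc = 1 − |Γ|² = 0.632
ML = −10·log₁₀(1 − |Γ|²)

mismatch loss ≈ 1.99 dB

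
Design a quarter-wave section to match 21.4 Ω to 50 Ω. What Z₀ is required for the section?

Z_qwt ≈ 32.7 Ω

Z_qwt = √(Z_0·R_L) = √(50 × 21.4) = √1070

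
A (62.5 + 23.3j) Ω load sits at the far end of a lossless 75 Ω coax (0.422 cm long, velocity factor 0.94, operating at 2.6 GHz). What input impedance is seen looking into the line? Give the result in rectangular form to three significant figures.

λ = v/f = 0.94·c / 2.6 GHz = 0.108 m
βl = 2π·l/λ = 2π × 0.0389 = 14°
tan(βl) = tan(14°) = 0.249
Z_in = Z_0·(Z_L + jZ_0·tanβl)/(Z_0 + jZ_L·tanβl)
     = 75·(62.5 + j42)/(69.2 + j15.6)

Z_in ≈ 74.2 + j28.8 Ω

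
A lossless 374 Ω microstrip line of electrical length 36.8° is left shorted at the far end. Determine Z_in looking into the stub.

tan(βl) = 0.748
For a shorted stub, Z_in = jZ_0·tan(βl)

Z_in ≈ +j280 Ω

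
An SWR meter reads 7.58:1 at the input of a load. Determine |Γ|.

|Γ| ≈ 0.767

|Γ| = (S − 1)/(S + 1) = (7.58 − 1)/(7.58 + 1) = 6.58/8.58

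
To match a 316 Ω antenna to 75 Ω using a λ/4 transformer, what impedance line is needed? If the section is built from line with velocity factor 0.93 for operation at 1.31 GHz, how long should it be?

Z_qwt ≈ 154 Ω; length ≈ 5.32 cm

Z_qwt = √(Z_0·R_L) = √(75 × 316) = √23700
λ = 0.93·c/f = 0.213 m, so l = λ/4 = 0.0532 m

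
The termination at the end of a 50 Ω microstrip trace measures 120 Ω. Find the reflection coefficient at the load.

Γ = (Z_L − Z_0)/(Z_L + Z_0) = (120 − 50)/(120 + 50) = 70/170

Γ = 0.412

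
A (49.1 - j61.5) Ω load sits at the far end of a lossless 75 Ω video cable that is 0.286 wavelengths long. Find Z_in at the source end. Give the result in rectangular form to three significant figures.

Z_in ≈ 66.6 + j77.2 Ω

βl = 2π × 0.286 = 103°
tan(βl) = tan(103°) = -4.35
Z_in = Z_0·(Z_L + jZ_0·tanβl)/(Z_0 + jZ_L·tanβl)
     = 75·(49.1 − j387)/(-192 − j213)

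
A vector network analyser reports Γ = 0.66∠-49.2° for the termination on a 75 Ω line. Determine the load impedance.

Z_L ≈ 73.9 − j131 Ω

Z_L = Z_0·(1 + Γ)/(1 − Γ) = 75·(1.43 − j0.5)/(0.569 + j0.5)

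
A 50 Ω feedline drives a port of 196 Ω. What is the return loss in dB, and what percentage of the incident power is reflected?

Γ = (196 − 50)/(196 + 50) = 0.593
RL = −20·log₁₀(0.593) = 4.53 dB
P_refl/P_inc = |Γ|² = 0.352

RL ≈ 4.53 dB; 35.2% of incident power reflected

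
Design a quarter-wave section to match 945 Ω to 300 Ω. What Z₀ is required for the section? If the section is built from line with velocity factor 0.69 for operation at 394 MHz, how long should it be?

Z_qwt ≈ 532 Ω; length ≈ 13.1 cm

Z_qwt = √(Z_0·R_L) = √(300 × 945) = √283500
λ = 0.69·c/f = 0.525 m, so l = λ/4 = 0.131 m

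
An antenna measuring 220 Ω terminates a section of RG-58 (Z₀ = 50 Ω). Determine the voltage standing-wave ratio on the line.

For a purely resistive load, VSWR = R_L/Z_0 or Z_0/R_L (whichever > 1) = 220/50

VSWR ≈ 4.4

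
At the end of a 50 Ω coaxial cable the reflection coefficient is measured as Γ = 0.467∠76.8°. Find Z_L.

Z_L = Z_0·(1 + Γ)/(1 − Γ) = 50·(1.11 + j0.455)/(0.893 − j0.455)

Z_L ≈ 38.9 + j45.2 Ω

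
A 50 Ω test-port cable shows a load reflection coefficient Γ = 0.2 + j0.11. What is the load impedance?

Z_L = Z_0·(1 + Γ)/(1 − Γ) = 50·(1.2 + j0.11)/(0.8 − j0.11)

Z_L ≈ 72.7 + j16.9 Ω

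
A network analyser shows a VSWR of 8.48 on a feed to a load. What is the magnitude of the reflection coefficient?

|Γ| = (S − 1)/(S + 1) = (8.48 − 1)/(8.48 + 1) = 7.48/9.48

|Γ| ≈ 0.789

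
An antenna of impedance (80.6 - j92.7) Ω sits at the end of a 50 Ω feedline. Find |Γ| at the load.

|Γ| ≈ 0.61

Γ = (Z_L − Z_0)/(Z_L + Z_0) = (30.6 − j92.7)/(130.6 − j92.7)
|Γ| = 97.6/160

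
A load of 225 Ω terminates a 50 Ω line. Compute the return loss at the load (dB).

RL ≈ 3.93 dB

Γ = (225 − 50)/(225 + 50) = 0.636
RL = −20·log₁₀|Γ| = −20·log₁₀(0.636)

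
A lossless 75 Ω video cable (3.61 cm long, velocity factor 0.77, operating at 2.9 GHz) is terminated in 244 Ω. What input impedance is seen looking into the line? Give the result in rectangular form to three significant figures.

Z_in ≈ 135 + j110 Ω

λ = v/f = 0.77·c / 2.9 GHz = 0.0797 m
βl = 2π·l/λ = 2π × 0.453 = 163°
tan(βl) = tan(163°) = -0.303
Z_in = Z_0·(Z_L + jZ_0·tanβl)/(Z_0 + jZ_L·tanβl)
     = 75·(244 − j22.7)/(75 − j73.9)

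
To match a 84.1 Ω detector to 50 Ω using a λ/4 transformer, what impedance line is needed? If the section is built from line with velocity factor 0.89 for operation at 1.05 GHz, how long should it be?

Z_qwt ≈ 64.8 Ω; length ≈ 6.36 cm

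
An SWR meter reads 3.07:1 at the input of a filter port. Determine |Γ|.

|Γ| = (S − 1)/(S + 1) = (3.07 − 1)/(3.07 + 1) = 2.07/4.07

|Γ| ≈ 0.509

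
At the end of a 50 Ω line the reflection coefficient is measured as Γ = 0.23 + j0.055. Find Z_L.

Z_L = Z_0·(1 + Γ)/(1 − Γ) = 50·(1.23 + j0.055)/(0.77 − j0.055)

Z_L ≈ 79.2 + j9.23 Ω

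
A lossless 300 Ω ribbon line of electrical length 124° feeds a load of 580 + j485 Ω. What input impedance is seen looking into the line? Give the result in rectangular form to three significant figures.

tan(βl) = tan(124°) = -1.48
Z_in = Z_0·(Z_L + jZ_0·tanβl)/(Z_0 + jZ_L·tanβl)
     = 300·(580 + j40.2)/(1020 − j860)

Z_in ≈ 93.9 + j91.1 Ω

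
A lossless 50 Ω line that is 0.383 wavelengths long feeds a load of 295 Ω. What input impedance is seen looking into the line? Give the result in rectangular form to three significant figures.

Z_in ≈ 18.2 + j51.9 Ω

βl = 2π × 0.383 = 138°
tan(βl) = tan(138°) = -0.904
Z_in = Z_0·(Z_L + jZ_0·tanβl)/(Z_0 + jZ_L·tanβl)
     = 50·(295 − j45.2)/(50 − j267)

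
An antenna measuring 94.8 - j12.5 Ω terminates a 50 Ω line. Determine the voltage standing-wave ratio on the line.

Γ = (Z_L − Z_0)/(Z_L + Z_0) = (44.8 − j12.5)/(144.8 − j12.5)
|Γ| = 46.5/145 = 0.32
VSWR = (1 + |Γ|)/(1 − |Γ|) = 1.32/0.68

VSWR ≈ 1.94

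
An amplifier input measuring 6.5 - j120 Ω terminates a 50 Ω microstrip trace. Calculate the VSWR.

VSWR ≈ 52.1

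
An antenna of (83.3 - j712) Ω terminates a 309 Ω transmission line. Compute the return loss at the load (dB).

Γ = (-225.7 − j712)/(392.3 − j712), |Γ| = 0.919
RL = −20·log₁₀|Γ| = −20·log₁₀(0.919)

RL ≈ 0.736 dB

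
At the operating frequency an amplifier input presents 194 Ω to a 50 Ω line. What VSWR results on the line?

VSWR ≈ 3.88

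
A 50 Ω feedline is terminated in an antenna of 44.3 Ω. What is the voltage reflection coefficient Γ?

Γ = (Z_L − Z_0)/(Z_L + Z_0) = (44.3 − 50)/(44.3 + 50) = -5.7/94.3

Γ = -0.0604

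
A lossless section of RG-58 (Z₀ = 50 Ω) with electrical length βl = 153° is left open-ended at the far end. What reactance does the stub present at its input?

X_in ≈ 98.1 Ω (inductive)

tan(βl) = -0.51
For an open-ended stub, Z_in = −jZ_0·cot(βl) = −jZ_0/tan(βl)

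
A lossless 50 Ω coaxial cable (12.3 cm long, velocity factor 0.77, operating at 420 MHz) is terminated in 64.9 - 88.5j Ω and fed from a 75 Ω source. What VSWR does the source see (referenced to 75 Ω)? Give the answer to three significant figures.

λ = v/f = 0.77·c / 420 MHz = 0.55 m
βl = 2π·l/λ = 2π × 0.224 = 80.5°
tan(βl) = 5.98
Z_in = Z_0·(Z_L + jZ_0·tanβl)/(Z_0 + jZ_L·tanβl) = 12.3 + j9.95 Ω
Γ_s = (Z_in − Z_s)/(Z_in + Z_s) = (-62.7 + j9.95)/(87.3 + j9.95), |Γ_s| = 0.723
VSWR = (1 + |Γ_s|)/(1 − |Γ_s|)

VSWR ≈ 6.22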